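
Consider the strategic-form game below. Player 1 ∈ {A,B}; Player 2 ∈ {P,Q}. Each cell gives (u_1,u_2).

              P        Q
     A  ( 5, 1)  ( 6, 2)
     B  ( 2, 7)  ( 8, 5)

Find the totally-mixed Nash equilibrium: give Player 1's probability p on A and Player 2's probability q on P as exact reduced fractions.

P1 indiff ⇒ q·5+(1-q)·6 = q·2+(1-q)·8 ⇒ q(3) = (1-q)(2) ⇒ q = 2/5
P2 indiff ⇒ p·1+(1-p)·7 = p·2+(1-p)·5 ⇒ p(-1) = (1-p)(-2) ⇒ p = 2/3

(p,q) = (2/3, 2/5)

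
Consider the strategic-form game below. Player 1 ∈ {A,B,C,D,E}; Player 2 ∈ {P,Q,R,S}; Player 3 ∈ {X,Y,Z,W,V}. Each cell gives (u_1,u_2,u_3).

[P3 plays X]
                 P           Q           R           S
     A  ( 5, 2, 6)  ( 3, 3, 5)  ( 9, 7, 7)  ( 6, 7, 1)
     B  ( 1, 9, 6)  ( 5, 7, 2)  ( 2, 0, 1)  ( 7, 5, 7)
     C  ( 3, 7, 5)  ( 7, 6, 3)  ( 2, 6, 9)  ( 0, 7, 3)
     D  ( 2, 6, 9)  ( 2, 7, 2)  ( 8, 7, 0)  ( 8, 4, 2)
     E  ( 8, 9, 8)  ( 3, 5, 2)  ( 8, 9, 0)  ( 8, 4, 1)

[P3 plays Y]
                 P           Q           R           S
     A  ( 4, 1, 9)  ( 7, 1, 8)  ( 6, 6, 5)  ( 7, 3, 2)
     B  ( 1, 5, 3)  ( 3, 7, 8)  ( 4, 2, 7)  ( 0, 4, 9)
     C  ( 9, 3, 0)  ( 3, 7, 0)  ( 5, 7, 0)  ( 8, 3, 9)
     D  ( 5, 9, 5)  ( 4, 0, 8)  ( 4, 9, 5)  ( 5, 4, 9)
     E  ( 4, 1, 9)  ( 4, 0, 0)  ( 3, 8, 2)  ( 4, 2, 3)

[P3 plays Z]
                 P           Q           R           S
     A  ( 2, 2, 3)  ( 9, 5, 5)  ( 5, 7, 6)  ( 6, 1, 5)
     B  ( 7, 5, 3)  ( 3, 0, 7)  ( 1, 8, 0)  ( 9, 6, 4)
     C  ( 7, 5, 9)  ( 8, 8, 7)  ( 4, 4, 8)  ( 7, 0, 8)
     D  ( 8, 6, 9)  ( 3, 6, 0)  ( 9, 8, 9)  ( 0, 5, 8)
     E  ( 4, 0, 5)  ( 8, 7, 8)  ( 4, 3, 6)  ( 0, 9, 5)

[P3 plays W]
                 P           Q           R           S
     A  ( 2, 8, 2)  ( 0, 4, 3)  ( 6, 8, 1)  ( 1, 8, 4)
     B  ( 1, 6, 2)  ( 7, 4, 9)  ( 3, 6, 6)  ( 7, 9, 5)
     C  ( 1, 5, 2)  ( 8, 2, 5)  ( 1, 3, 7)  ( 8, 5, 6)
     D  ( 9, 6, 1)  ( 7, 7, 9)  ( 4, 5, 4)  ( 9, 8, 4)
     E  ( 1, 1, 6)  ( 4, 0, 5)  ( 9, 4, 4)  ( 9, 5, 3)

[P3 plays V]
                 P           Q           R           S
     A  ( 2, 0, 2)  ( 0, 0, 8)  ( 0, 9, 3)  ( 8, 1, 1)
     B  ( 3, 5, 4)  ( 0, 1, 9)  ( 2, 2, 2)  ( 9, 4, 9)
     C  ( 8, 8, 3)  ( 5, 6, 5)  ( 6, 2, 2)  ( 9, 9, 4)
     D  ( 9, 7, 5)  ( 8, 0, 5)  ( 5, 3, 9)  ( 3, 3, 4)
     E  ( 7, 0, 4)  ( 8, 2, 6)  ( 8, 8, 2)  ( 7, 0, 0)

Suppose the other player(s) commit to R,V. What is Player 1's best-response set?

BR_1 = {E}

u_1(A vs R,V) = 0
u_1(B vs R,V) = 2
u_1(C vs R,V) = 6
u_1(D vs R,V) = 5
u_1(E vs R,V) = 8
max payoff 8 at {E}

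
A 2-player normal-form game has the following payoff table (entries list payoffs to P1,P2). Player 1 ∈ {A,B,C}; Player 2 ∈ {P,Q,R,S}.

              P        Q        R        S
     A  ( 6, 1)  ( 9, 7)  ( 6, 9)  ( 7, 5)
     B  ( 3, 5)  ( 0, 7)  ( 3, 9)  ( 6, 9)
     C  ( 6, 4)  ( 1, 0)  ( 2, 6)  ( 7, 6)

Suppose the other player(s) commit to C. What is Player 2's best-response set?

P2 best: {R,S}

u_2(P vs C) = 4
u_2(Q vs C) = 0
u_2(R vs C) = 6
u_2(S vs C) = 6
max payoff 6 at {R,S}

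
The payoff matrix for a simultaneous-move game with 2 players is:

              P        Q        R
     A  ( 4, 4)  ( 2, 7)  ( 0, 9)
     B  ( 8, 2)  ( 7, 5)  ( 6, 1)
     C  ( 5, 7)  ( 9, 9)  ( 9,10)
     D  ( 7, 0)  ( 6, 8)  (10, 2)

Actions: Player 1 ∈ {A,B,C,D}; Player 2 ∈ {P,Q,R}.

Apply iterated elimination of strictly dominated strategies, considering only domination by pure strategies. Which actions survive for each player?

Remaining: P1:{C,D} P2:{Q,R}

P1 drop A (B beats it: P:8>4 Q:7>2 R:6>0)
P2 drop P (Q beats it: B:5>2 C:9>7 D:8>0)
P1 drop B (C beats it: Q:9>7 R:9>6)
P1→{C,D} P2→{Q,R}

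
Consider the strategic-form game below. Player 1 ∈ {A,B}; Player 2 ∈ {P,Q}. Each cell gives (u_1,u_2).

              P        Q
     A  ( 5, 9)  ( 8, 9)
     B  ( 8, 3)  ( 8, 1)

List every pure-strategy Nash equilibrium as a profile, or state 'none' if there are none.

Nash profiles: (A,Q), (B,P)

(A,P): not NE [P1→B gives 8>5]
(A,Q): NE
(B,P): NE
(B,Q): not NE [P2→P gives 3>1]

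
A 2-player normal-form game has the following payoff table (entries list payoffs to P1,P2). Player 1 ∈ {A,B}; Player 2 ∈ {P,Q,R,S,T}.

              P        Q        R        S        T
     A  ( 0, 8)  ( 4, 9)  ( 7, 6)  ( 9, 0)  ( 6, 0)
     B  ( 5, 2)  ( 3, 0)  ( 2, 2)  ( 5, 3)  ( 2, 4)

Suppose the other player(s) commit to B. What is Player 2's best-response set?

BR_2 = {T}

u_2(P vs B) = 2
u_2(Q vs B) = 0
u_2(R vs B) = 2
u_2(S vs B) = 3
u_2(T vs B) = 4
max payoff 4 at {T}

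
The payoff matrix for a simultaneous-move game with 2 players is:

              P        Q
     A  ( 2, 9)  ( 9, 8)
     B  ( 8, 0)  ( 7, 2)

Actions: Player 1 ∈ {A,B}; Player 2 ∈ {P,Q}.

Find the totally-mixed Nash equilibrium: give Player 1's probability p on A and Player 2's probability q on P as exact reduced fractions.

P1 indiff ⇒ q·2+(1-q)·9 = q·8+(1-q)·7 ⇒ q(-6) = (1-q)(-2) ⇒ q = 1/4
P2 indiff ⇒ p·9+(1-p)·0 = p·8+(1-p)·2 ⇒ p(1) = (1-p)(2) ⇒ p = 2/3

(p,q) = (2/3, 1/4)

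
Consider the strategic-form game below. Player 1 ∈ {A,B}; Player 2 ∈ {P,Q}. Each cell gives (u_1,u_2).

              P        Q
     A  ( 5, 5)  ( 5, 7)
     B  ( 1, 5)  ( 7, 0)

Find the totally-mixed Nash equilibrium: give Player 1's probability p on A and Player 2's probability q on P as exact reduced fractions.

P1 indiff ⇒ q·5+(1-q)·5 = q·1+(1-q)·7 ⇒ q(4) = (1-q)(2) ⇒ q = 1/3
P2 indiff ⇒ p·5+(1-p)·5 = p·7+(1-p)·0 ⇒ p(-2) = (1-p)(-5) ⇒ p = 5/7

P1 mixes 5/7 on A; P2 mixes 1/3 on P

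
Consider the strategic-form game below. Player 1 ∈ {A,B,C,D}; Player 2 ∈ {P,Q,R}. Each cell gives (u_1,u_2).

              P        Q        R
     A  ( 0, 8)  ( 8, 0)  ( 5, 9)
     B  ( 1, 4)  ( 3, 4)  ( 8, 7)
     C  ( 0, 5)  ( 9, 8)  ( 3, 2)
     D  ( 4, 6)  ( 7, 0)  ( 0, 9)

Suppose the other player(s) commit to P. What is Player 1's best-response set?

u_1(A vs P) = 0
u_1(B vs P) = 1
u_1(C vs P) = 0
u_1(D vs P) = 4
max payoff 4 at {D}

BR_1 = {D}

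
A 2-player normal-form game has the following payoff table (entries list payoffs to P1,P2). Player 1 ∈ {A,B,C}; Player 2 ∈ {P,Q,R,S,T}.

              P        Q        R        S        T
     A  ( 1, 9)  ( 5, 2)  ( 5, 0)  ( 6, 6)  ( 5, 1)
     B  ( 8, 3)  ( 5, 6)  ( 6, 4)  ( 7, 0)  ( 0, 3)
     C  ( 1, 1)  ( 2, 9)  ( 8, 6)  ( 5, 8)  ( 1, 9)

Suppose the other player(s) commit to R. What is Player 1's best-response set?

u_1(A vs R) = 5
u_1(B vs R) = 6
u_1(C vs R) = 8
max payoff 8 at {C}

argmax u_1 = {C}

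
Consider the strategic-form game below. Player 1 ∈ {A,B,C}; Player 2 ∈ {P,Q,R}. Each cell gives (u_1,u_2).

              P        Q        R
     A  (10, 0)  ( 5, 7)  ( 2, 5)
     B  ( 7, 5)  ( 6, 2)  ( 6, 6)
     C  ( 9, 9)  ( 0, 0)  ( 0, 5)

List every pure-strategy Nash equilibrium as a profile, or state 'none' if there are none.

Nash profiles: (B,R)

(A,P): not NE [P2→Q gives 7>0]
(A,Q): not NE [P1→B gives 6>5]
(A,R): not NE [P1→B gives 6>2; P2→Q gives 7>5]
(B,P): not NE [P1→A gives 10>7; P2→R gives 6>5]
(B,Q): not NE [P2→R gives 6>2]
(B,R): NE
(C,P): not NE [P1→A gives 10>9]
(C,Q): not NE [P1→B gives 6>0; P2→P gives 9>0]
(C,R): not NE [P1→B gives 6>0; P2→P gives 9>5]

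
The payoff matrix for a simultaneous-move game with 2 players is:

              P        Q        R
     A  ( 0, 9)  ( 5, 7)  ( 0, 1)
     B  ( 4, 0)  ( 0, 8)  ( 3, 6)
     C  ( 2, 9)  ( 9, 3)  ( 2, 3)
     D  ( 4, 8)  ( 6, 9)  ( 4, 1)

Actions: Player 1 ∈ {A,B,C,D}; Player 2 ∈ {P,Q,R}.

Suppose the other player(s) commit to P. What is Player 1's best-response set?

BR_1 = {B,D}

u_1(A vs P) = 0
u_1(B vs P) = 4
u_1(C vs P) = 2
u_1(D vs P) = 4
max payoff 4 at {B,D}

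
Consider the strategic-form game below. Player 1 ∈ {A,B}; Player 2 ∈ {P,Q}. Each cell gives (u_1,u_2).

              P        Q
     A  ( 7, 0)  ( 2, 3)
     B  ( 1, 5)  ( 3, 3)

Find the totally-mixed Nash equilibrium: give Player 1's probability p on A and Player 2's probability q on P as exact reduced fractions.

p=2/5, q=1/7

P1 indiff ⇒ q·7+(1-q)·2 = q·1+(1-q)·3 ⇒ q(6) = (1-q)(1) ⇒ q = 1/7
P2 indiff ⇒ p·0+(1-p)·5 = p·3+(1-p)·3 ⇒ p(-3) = (1-p)(-2) ⇒ p = 2/5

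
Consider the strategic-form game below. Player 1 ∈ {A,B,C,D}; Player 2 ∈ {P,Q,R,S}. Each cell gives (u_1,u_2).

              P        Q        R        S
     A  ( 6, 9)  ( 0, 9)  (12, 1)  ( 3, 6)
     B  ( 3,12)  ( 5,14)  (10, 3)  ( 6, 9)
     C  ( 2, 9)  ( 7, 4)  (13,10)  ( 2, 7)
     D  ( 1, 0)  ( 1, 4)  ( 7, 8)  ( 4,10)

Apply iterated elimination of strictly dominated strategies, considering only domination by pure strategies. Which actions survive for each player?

P1 drop D (B beats it: P:3>1 Q:5>1 R:10>7 S:6>4)
P2 drop S (P beats it: A:9>6 B:12>9 C:9>7)
P1→{A,B,C} P2→{P,Q,R}

Survivors P1:{A,B,C} P2:{P,Q,R}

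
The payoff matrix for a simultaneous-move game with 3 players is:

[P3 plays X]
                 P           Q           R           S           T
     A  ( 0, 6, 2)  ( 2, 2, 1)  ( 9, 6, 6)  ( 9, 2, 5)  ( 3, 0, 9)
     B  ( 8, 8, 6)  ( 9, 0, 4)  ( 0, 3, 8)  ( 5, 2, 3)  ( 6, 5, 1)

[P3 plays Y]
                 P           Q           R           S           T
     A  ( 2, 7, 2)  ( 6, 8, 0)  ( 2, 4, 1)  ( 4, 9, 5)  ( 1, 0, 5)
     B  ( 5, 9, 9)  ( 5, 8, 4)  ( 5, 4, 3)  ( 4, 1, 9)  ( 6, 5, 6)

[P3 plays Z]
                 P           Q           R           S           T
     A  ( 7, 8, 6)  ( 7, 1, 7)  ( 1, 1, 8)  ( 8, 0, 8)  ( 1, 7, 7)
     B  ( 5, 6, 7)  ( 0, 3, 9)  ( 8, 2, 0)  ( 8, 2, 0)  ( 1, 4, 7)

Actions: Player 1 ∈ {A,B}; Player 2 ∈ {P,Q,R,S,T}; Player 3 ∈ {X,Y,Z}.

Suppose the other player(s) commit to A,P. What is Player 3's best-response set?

BR_3 = {Z}

u_3(X vs A,P) = 2
u_3(Y vs A,P) = 2
u_3(Z vs A,P) = 6
max payoff 6 at {Z}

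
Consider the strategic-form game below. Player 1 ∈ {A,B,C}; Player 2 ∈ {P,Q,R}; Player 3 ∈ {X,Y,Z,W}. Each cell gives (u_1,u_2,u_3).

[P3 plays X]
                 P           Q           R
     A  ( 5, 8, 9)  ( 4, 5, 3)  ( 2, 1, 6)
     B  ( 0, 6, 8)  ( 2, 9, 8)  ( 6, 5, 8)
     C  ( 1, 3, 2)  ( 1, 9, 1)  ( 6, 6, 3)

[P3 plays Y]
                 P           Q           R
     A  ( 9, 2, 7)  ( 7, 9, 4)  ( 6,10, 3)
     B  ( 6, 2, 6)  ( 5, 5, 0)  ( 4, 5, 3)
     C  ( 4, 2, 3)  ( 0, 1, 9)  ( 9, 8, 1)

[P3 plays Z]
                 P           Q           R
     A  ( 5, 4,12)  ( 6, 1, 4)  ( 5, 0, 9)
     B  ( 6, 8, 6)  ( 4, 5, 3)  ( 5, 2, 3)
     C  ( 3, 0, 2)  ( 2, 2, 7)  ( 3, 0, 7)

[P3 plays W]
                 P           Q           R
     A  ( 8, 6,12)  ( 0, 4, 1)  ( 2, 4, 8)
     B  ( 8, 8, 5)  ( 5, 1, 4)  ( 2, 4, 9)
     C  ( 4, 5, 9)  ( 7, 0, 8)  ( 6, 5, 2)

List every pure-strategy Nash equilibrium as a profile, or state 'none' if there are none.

(A,P,X): not NE [P3→W gives 12>9]
(A,P,Y): not NE [P2→R gives 10>2; P3→W gives 12>7]
(A,P,Z): not NE [P1→B gives 6>5]
(A,P,W): NE
(A,Q,X): not NE [P2→P gives 8>5; P3→Z gives 4>3]
(A,Q,Y): not NE [P2→R gives 10>9]
(A,Q,Z): not NE [P2→P gives 4>1]
(A,Q,W): not NE [P1→C gives 7>0; P2→P gives 6>4; P3→Z gives 4>1]
(A,R,X): not NE [P1→C gives 6>2; P2→P gives 8>1; P3→Z gives 9>6]
(A,R,Y): not NE [P1→C gives 9>6; P3→Z gives 9>3]
(A,R,Z): not NE [P2→P gives 4>0]
(A,R,W): not NE [P1→C gives 6>2; P2→P gives 6>4; P3→Z gives 9>8]
(B,P,X): not NE [P1→A gives 5>0; P2→Q gives 9>6]
(B,P,Y): not NE [P1→A gives 9>6; P2→R gives 5>2; P3→X gives 8>6]
(B,P,Z): not NE [P3→X gives 8>6]
(B,P,W): not NE [P3→X gives 8>5]
(B,Q,X): not NE [P1→A gives 4>2]
(B,Q,Y): not NE [P1→A gives 7>5; P3→X gives 8>0]
(B,Q,Z): not NE [P1→A gives 6>4; P2→P gives 8>5; P3→X gives 8>3]
(B,Q,W): not NE [P1→C gives 7>5; P2→P gives 8>1; P3→X gives 8>4]
(B,R,X): not NE [P2→Q gives 9>5; P3→W gives 9>8]
(B,R,Y): not NE [P1→C gives 9>4; P3→W gives 9>3]
(B,R,Z): not NE [P2→P gives 8>2; P3→W gives 9>3]
(B,R,W): not NE [P1→C gives 6>2; P2→P gives 8>4]
(C,P,X): not NE [P1→A gives 5>1; P2→Q gives 9>3; P3→W gives 9>2]
(C,P,Y): not NE [P1→A gives 9>4; P2→R gives 8>2; P3→W gives 9>3]
(C,P,Z): not NE [P1→B gives 6>3; P2→Q gives 2>0; P3→W gives 9>2]
(C,P,W): not NE [P1→B gives 8>4]
(C,Q,X): not NE [P1→A gives 4>1; P3→Y gives 9>1]
(C,Q,Y): not NE [P1→A gives 7>0; P2→R gives 8>1]
(C,Q,Z): not NE [P1→A gives 6>2; P3→Y gives 9>7]
(C,Q,W): not NE [P2→R gives 5>0; P3→Y gives 9>8]
(C,R,X): not NE [P2→Q gives 9>6; P3→Z gives 7>3]
(C,R,Y): not NE [P3→Z gives 7>1]
(C,R,Z): not NE [P1→B gives 5>3; P2→Q gives 2>0]
(C,R,W): not NE [P3→Z gives 7>2]

PSNE = {(A,P,W)}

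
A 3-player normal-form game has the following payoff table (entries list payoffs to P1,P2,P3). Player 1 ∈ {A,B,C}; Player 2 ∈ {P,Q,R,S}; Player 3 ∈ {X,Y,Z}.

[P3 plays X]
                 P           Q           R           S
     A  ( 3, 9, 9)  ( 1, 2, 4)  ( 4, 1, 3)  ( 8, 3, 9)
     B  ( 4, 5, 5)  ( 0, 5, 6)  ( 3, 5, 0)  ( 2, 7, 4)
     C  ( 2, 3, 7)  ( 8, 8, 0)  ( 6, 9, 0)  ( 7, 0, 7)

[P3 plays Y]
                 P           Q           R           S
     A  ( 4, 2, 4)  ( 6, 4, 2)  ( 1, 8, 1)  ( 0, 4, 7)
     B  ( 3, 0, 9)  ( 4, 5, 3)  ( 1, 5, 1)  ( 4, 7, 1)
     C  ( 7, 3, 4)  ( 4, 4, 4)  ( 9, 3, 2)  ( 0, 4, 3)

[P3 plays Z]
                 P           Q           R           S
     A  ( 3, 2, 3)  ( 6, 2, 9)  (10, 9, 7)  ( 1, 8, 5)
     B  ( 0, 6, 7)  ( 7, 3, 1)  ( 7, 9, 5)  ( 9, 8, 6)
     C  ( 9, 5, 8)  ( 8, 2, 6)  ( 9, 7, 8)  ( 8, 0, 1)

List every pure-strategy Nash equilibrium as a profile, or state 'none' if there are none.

(A,P,X): not NE [P1→B gives 4>3]
(A,P,Y): not NE [P1→C gives 7>4; P2→R gives 8>2; P3→X gives 9>4]
(A,P,Z): not NE [P1→C gives 9>3; P2→R gives 9>2; P3→X gives 9>3]
(A,Q,X): not NE [P1→C gives 8>1; P2→P gives 9>2; P3→Z gives 9>4]
(A,Q,Y): not NE [P2→R gives 8>4; P3→Z gives 9>2]
(A,Q,Z): not NE [P1→C gives 8>6; P2→R gives 9>2]
(A,R,X): not NE [P1→C gives 6>4; P2→P gives 9>1; P3→Z gives 7>3]
(A,R,Y): not NE [P1→C gives 9>1; P3→Z gives 7>1]
(A,R,Z): NE
(A,S,X): not NE [P2→P gives 9>3]
(A,S,Y): not NE [P1→B gives 4>0; P2→R gives 8>4; P3→X gives 9>7]
(A,S,Z): not NE [P1→B gives 9>1; P2→R gives 9>8; P3→X gives 9>5]
(B,P,X): not NE [P2→S gives 7>5; P3→Y gives 9>5]
(B,P,Y): not NE [P1→C gives 7>3; P2→S gives 7>0]
(B,P,Z): not NE [P1→C gives 9>0; P2→R gives 9>6; P3→Y gives 9>7]
(B,Q,X): not NE [P1→C gives 8>0; P2→S gives 7>5]
(B,Q,Y): not NE [P1→A gives 6>4; P2→S gives 7>5; P3→X gives 6>3]
(B,Q,Z): not NE [P1→C gives 8>7; P2→R gives 9>3; P3→X gives 6>1]
(B,R,X): not NE [P1→C gives 6>3; P2→S gives 7>5; P3→Z gives 5>0]
(B,R,Y): not NE [P1→C gives 9>1; P2→S gives 7>5; P3→Z gives 5>1]
(B,R,Z): not NE [P1→A gives 10>7]
(B,S,X): not NE [P1→A gives 8>2; P3→Z gives 6>4]
(B,S,Y): not NE [P3→Z gives 6>1]
(B,S,Z): not NE [P2→R gives 9>8]
(C,P,X): not NE [P1→B gives 4>2; P2→R gives 9>3; P3→Z gives 8>7]
(C,P,Y): not NE [P2→S gives 4>3; P3→Z gives 8>4]
(C,P,Z): not NE [P2→R gives 7>5]
(C,Q,X): not NE [P2→R gives 9>8; P3→Z gives 6>0]
(C,Q,Y): not NE [P1→A gives 6>4; P3→Z gives 6>4]
(C,Q,Z): not NE [P2→R gives 7>2]
(C,R,X): not NE [P3→Z gives 8>0]
(C,R,Y): not NE [P2→S gives 4>3; P3→Z gives 8>2]
(C,R,Z): not NE [P1→A gives 10>9]
(C,S,X): not NE [P1→A gives 8>7; P2→R gives 9>0]
(C,S,Y): not NE [P1→B gives 4>0; P3→X gives 7>3]
(C,S,Z): not NE [P1→B gives 9>8; P2→R gives 7>0; P3→X gives 7>1]

PSNE = {(A,R,Z)}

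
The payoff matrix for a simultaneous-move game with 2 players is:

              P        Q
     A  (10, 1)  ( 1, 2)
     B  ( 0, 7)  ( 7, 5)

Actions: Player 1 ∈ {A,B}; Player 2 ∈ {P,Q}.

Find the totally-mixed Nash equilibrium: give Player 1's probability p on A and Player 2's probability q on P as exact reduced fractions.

p=2/3, q=3/8

P1 indiff ⇒ q·10+(1-q)·1 = q·0+(1-q)·7 ⇒ q(10) = (1-q)(6) ⇒ q = 3/8
P2 indiff ⇒ p·1+(1-p)·7 = p·2+(1-p)·5 ⇒ p(-1) = (1-p)(-2) ⇒ p = 2/3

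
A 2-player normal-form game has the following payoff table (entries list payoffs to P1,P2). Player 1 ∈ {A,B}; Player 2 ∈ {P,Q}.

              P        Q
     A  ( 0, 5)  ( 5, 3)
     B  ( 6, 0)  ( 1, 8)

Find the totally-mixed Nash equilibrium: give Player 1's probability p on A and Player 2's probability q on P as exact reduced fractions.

P1 indiff ⇒ q·0+(1-q)·5 = q·6+(1-q)·1 ⇒ q(-6) = (1-q)(-4) ⇒ q = 2/5
P2 indiff ⇒ p·5+(1-p)·0 = p·3+(1-p)·8 ⇒ p(2) = (1-p)(8) ⇒ p = 4/5

P1 mixes 4/5 on A; P2 mixes 2/5 on P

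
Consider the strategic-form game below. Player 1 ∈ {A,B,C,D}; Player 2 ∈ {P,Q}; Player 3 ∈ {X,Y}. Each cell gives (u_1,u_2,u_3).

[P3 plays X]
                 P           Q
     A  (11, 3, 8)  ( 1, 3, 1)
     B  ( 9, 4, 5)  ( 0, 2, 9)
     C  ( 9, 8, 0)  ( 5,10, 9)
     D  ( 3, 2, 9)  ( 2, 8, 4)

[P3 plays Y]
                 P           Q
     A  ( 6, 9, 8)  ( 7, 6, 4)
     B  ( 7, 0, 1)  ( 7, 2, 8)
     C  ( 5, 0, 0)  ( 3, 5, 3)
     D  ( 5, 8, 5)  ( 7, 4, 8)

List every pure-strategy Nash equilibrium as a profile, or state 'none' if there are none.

(A,P,X): NE
(A,P,Y): not NE [P1→B gives 7>6]
(A,Q,X): not NE [P1→C gives 5>1; P3→Y gives 4>1]
(A,Q,Y): not NE [P2→P gives 9>6]
(B,P,X): not NE [P1→A gives 11>9]
(B,P,Y): not NE [P2→Q gives 2>0; P3→X gives 5>1]
(B,Q,X): not NE [P1→C gives 5>0; P2→P gives 4>2]
(B,Q,Y): not NE [P3→X gives 9>8]
(C,P,X): not NE [P1→A gives 11>9; P2→Q gives 10>8]
(C,P,Y): not NE [P1→B gives 7>5; P2→Q gives 5>0]
(C,Q,X): NE
(C,Q,Y): not NE [P1→D gives 7>3; P3→X gives 9>3]
(D,P,X): not NE [P1→A gives 11>3; P2→Q gives 8>2]
(D,P,Y): not NE [P1→B gives 7>5; P3→X gives 9>5]
(D,Q,X): not NE [P1→C gives 5>2; P3→Y gives 8>4]
(D,Q,Y): not NE [P2→P gives 8>4]

PSNE = {(A,P,X), (C,Q,X)}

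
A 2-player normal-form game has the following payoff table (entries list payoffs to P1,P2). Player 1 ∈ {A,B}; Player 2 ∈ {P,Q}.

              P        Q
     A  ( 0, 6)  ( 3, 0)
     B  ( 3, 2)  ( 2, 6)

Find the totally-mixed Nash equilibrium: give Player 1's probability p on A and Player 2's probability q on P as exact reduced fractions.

P1 indiff ⇒ q·0+(1-q)·3 = q·3+(1-q)·2 ⇒ q(-3) = (1-q)(-1) ⇒ q = 1/4
P2 indiff ⇒ p·6+(1-p)·2 = p·0+(1-p)·6 ⇒ p(6) = (1-p)(4) ⇒ p = 2/5

p=2/5, q=1/4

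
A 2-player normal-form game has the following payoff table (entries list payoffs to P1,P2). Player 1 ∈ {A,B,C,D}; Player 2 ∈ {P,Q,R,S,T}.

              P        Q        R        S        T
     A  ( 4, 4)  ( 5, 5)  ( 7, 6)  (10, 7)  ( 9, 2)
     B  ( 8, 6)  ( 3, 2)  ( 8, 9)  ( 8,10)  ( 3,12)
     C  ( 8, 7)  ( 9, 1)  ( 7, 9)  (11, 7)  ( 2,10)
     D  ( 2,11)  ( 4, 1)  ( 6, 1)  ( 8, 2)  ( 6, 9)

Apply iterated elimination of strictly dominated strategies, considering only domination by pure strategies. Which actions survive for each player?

IESDS → P1:{A,B,C} P2:{R,S,T}

P1 drop D (A beats it: P:4>2 Q:5>4 R:7>6 S:10>8 T:9>6)
P2 drop P (R beats it: A:6>4 B:9>6 C:9>7)
P2 drop Q (R beats it: A:6>5 B:9>2 C:9>1)
P1→{A,B,C} P2→{R,S,T}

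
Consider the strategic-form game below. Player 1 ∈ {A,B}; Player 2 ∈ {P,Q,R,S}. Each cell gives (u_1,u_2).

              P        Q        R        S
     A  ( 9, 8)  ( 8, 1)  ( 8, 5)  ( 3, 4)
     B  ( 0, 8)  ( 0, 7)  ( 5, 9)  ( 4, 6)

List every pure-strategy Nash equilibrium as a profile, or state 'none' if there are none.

(A,P): NE
(A,Q): not NE [P2→P gives 8>1]
(A,R): not NE [P2→P gives 8>5]
(A,S): not NE [P1→B gives 4>3; P2→P gives 8>4]
(B,P): not NE [P1→A gives 9>0; P2→R gives 9>8]
(B,Q): not NE [P1→A gives 8>0; P2→R gives 9>7]
(B,R): not NE [P1→A gives 8>5]
(B,S): not NE [P2→R gives 9>6]

NE set: (A,P)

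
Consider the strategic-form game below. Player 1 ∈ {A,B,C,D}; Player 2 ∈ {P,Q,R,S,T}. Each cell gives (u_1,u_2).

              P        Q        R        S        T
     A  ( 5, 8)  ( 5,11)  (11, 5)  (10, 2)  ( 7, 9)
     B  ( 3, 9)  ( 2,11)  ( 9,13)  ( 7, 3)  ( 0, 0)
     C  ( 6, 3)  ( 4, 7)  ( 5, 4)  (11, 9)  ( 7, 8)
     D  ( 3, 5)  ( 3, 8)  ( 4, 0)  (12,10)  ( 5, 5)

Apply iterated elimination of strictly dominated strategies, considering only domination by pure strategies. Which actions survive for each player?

IESDS → P1:{A,C,D} P2:{Q,S,T}

P1 drop B (A beats it: P:5>3 Q:5>2 R:11>9 S:10>7 T:7>0)
P2 drop P (Q beats it: A:11>8 C:7>3 D:8>5)
P2 drop R (Q beats it: A:11>5 C:7>4 D:8>0)
P1→{A,C,D} P2→{Q,S,T}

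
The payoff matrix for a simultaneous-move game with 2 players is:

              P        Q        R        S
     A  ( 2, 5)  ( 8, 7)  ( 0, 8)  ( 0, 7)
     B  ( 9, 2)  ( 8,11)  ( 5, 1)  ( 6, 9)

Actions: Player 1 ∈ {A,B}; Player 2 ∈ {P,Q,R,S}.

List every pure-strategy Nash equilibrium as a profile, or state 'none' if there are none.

(A,P): not NE [P1→B gives 9>2; P2→R gives 8>5]
(A,Q): not NE [P2→R gives 8>7]
(A,R): not NE [P1→B gives 5>0]
(A,S): not NE [P1→B gives 6>0; P2→R gives 8>7]
(B,P): not NE [P2→Q gives 11>2]
(B,Q): NE
(B,R): not NE [P2→Q gives 11>1]
(B,S): not NE [P2→Q gives 11>9]

PSNE = {(B,Q)}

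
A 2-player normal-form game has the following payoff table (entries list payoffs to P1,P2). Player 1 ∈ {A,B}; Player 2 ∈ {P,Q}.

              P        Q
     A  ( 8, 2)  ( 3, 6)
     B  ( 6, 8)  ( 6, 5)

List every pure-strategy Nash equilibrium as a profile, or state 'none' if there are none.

(A,P): not NE [P2→Q gives 6>2]
(A,Q): not NE [P1→B gives 6>3]
(B,P): not NE [P1→A gives 8>6]
(B,Q): not NE [P2→P gives 8>5]

Equilibria: none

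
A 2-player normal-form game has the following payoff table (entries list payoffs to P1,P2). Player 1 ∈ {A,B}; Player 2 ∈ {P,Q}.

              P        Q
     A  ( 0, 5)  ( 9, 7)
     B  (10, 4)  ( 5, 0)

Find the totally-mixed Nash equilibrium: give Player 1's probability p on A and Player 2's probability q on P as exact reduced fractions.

P1 mixes 2/3 on A; P2 mixes 2/7 on P

P1 indiff ⇒ q·0+(1-q)·9 = q·10+(1-q)·5 ⇒ q(-10) = (1-q)(-4) ⇒ q = 2/7
P2 indiff ⇒ p·5+(1-p)·4 = p·7+(1-p)·0 ⇒ p(-2) = (1-p)(-4) ⇒ p = 2/3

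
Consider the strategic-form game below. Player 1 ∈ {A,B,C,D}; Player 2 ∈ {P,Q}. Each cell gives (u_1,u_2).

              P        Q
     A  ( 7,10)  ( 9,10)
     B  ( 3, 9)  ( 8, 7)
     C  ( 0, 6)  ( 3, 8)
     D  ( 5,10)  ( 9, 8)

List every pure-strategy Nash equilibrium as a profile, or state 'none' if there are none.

Nash profiles: (A,P), (A,Q)

(A,P): NE
(A,Q): NE
(B,P): not NE [P1→A gives 7>3]
(B,Q): not NE [P1→D gives 9>8; P2→P gives 9>7]
(C,P): not NE [P1→A gives 7>0; P2→Q gives 8>6]
(C,Q): not NE [P1→D gives 9>3]
(D,P): not NE [P1→A gives 7>5]
(D,Q): not NE [P2→P gives 10>8]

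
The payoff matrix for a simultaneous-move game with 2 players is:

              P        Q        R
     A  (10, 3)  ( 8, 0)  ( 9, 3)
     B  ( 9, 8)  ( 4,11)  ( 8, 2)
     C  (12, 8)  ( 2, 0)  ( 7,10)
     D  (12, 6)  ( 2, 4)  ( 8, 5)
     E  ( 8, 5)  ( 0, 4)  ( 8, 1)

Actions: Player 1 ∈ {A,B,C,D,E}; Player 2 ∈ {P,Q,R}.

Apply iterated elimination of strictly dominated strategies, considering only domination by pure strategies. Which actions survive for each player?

Survivors P1:{A,C,D} P2:{P,R}

P1 drop B (A beats it: P:10>9 Q:8>4 R:9>8)
P1 drop E (A beats it: P:10>8 Q:8>0 R:9>8)
P2 drop Q (P beats it: A:3>0 C:8>0 D:6>4)
P1→{A,C,D} P2→{P,R}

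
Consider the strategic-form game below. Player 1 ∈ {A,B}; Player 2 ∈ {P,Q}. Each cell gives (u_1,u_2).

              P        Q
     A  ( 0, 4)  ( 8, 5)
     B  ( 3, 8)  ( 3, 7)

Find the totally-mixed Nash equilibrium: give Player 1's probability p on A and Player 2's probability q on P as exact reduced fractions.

P1 indiff ⇒ q·0+(1-q)·8 = q·3+(1-q)·3 ⇒ q(-3) = (1-q)(-5) ⇒ q = 5/8
P2 indiff ⇒ p·4+(1-p)·8 = p·5+(1-p)·7 ⇒ p(-1) = (1-p)(-1) ⇒ p = 1/2

(p,q) = (1/2, 5/8)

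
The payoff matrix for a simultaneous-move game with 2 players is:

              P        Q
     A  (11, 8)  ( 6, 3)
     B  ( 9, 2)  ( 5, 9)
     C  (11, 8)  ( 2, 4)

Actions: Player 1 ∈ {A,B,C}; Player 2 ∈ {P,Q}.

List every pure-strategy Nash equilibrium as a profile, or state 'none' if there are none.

PSNE = {(A,P), (C,P)}

(A,P): NE
(A,Q): not NE [P2→P gives 8>3]
(B,P): not NE [P1→C gives 11>9; P2→Q gives 9>2]
(B,Q): not NE [P1→A gives 6>5]
(C,P): NE
(C,Q): not NE [P1→A gives 6>2; P2→P gives 8>4]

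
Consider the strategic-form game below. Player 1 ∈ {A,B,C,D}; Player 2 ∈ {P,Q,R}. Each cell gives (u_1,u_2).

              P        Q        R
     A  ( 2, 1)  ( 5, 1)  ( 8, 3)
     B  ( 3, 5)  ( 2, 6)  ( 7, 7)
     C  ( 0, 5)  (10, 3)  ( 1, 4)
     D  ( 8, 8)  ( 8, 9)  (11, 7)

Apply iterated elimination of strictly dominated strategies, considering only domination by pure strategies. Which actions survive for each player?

P1 drop A (D beats it: P:8>2 Q:8>5 R:11>8)
P1 drop B (D beats it: P:8>3 Q:8>2 R:11>7)
P2 drop R (P beats it: C:5>4 D:8>7)
P1→{C,D} P2→{P,Q}

Remaining: P1:{C,D} P2:{P,Q}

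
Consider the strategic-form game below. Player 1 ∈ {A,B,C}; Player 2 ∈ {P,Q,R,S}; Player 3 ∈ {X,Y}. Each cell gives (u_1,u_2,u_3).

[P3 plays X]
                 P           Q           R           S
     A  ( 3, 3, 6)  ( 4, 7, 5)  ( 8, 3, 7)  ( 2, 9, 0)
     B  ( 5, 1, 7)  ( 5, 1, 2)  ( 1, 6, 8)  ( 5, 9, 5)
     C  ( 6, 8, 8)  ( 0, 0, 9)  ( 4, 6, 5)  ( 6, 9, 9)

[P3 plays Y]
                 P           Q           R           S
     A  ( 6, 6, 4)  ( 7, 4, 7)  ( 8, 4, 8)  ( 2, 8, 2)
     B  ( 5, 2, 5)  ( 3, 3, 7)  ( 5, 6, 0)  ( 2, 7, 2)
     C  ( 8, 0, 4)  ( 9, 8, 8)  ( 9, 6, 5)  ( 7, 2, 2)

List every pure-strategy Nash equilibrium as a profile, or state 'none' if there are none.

NE set: (C,S,X)

(A,P,X): not NE [P1→C gives 6>3; P2→S gives 9>3]
(A,P,Y): not NE [P1→C gives 8>6; P2→S gives 8>6; P3→X gives 6>4]
(A,Q,X): not NE [P1→B gives 5>4; P2→S gives 9>7; P3→Y gives 7>5]
(A,Q,Y): not NE [P1→C gives 9>7; P2→S gives 8>4]
(A,R,X): not NE [P2→S gives 9>3; P3→Y gives 8>7]
(A,R,Y): not NE [P1→C gives 9>8; P2→S gives 8>4]
(A,S,X): not NE [P1→C gives 6>2; P3→Y gives 2>0]
(A,S,Y): not NE [P1→C gives 7>2]
(B,P,X): not NE [P1→C gives 6>5; P2→S gives 9>1]
(B,P,Y): not NE [P1→C gives 8>5; P2→S gives 7>2; P3→X gives 7>5]
(B,Q,X): not NE [P2→S gives 9>1; P3→Y gives 7>2]
(B,Q,Y): not NE [P1→C gives 9>3; P2→S gives 7>3]
(B,R,X): not NE [P1→A gives 8>1; P2→S gives 9>6]
(B,R,Y): not NE [P1→C gives 9>5; P2→S gives 7>6; P3→X gives 8>0]
(B,S,X): not NE [P1→C gives 6>5]
(B,S,Y): not NE [P1→C gives 7>2; P3→X gives 5>2]
(C,P,X): not NE [P2→S gives 9>8]
(C,P,Y): not NE [P2→Q gives 8>0; P3→X gives 8>4]
(C,Q,X): not NE [P1→B gives 5>0; P2→S gives 9>0]
(C,Q,Y): not NE [P3→X gives 9>8]
(C,R,X): not NE [P1→A gives 8>4; P2→S gives 9>6]
(C,R,Y): not NE [P2→Q gives 8>6]
(C,S,X): NE
(C,S,Y): not NE [P2→Q gives 8>2; P3→X gives 9>2]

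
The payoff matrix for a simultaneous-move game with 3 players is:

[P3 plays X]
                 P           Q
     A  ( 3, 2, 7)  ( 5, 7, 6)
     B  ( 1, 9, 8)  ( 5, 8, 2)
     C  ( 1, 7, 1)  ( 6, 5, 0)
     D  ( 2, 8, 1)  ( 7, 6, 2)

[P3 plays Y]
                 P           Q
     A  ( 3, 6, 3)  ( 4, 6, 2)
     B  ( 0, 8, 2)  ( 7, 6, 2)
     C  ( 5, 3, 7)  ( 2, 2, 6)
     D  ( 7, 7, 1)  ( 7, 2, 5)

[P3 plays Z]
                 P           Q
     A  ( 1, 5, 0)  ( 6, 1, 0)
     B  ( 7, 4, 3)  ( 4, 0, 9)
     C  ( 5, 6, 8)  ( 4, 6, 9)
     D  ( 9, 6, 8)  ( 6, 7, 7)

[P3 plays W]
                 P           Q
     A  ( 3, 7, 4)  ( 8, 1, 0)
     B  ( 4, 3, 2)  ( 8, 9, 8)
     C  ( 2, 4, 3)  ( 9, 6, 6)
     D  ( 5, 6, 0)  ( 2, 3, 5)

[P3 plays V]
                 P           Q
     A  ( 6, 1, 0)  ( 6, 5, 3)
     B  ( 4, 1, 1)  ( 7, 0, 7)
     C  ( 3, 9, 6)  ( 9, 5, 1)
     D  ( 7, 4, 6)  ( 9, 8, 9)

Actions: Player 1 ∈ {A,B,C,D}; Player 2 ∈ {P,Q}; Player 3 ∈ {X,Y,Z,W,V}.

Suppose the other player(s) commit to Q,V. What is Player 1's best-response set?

argmax u_1 = {C,D}

u_1(A vs Q,V) = 6
u_1(B vs Q,V) = 7
u_1(C vs Q,V) = 9
u_1(D vs Q,V) = 9
max payoff 9 at {C,D}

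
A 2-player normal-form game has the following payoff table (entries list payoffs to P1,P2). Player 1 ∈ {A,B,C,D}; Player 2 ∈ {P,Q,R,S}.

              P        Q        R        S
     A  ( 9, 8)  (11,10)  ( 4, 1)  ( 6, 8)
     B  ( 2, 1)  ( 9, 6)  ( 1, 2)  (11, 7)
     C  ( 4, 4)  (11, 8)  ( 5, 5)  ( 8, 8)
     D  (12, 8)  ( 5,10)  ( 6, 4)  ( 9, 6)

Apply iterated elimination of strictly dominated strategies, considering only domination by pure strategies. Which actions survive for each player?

P2 drop P (Q beats it: A:10>8 B:6>1 C:8>4 D:10>8)
P2 drop R (Q beats it: A:10>1 B:6>2 C:8>5 D:10>4)
P1 drop D (B beats it: Q:9>5 S:11>9)
P1→{A,B,C} P2→{Q,S}

Remaining: P1:{A,B,C} P2:{Q,S}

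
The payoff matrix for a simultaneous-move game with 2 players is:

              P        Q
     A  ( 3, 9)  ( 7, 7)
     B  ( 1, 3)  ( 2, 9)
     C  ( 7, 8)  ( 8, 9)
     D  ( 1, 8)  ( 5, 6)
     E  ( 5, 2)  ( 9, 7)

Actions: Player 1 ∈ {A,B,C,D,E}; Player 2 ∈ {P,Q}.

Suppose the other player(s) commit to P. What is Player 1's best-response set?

BR_1 = {C}

u_1(A vs P) = 3
u_1(B vs P) = 1
u_1(C vs P) = 7
u_1(D vs P) = 1
u_1(E vs P) = 5
max payoff 7 at {C}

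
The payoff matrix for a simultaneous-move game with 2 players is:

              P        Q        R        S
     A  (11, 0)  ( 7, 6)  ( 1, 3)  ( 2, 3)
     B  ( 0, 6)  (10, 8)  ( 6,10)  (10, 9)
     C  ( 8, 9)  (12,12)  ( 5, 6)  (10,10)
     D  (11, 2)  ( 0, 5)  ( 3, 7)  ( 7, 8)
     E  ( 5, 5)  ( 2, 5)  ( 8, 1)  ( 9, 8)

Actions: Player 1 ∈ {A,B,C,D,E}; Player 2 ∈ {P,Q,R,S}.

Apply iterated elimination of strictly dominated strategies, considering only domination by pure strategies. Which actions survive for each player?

P2 drop P (S beats it: A:3>0 B:9>6 C:10>9 D:8>2 E:8>5)
P1 drop A (B beats it: Q:10>7 R:6>1 S:10>2)
P1 drop D (B beats it: Q:10>0 R:6>3 S:10>7)
P1→{B,C,E} P2→{Q,R,S}

Remaining: P1:{B,C,E} P2:{Q,R,S}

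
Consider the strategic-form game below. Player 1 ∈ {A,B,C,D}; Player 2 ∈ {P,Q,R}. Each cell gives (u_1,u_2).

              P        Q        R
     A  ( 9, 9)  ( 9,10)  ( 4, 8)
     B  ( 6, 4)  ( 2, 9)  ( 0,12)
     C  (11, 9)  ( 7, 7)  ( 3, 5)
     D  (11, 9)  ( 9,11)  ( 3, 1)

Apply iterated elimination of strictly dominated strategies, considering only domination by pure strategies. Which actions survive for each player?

IESDS → P1:{A,C,D} P2:{P,Q}

P1 drop B (A beats it: P:9>6 Q:9>2 R:4>0)
P2 drop R (P beats it: A:9>8 C:9>5 D:9>1)
P1→{A,C,D} P2→{P,Q}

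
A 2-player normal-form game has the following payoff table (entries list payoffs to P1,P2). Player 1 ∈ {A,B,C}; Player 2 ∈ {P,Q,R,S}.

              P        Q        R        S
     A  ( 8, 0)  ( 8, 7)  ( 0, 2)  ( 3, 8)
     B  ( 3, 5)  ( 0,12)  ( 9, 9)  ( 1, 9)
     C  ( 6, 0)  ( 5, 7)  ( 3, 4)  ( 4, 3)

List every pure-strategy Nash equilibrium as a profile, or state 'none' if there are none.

PSNE: ∅

(A,P): not NE [P2→S gives 8>0]
(A,Q): not NE [P2→S gives 8>7]
(A,R): not NE [P1→B gives 9>0; P2→S gives 8>2]
(A,S): not NE [P1→C gives 4>3]
(B,P): not NE [P1→A gives 8>3; P2→Q gives 12>5]
(B,Q): not NE [P1→A gives 8>0]
(B,R): not NE [P2→Q gives 12>9]
(B,S): not NE [P1→C gives 4>1; P2→Q gives 12>9]
(C,P): not NE [P1→A gives 8>6; P2→Q gives 7>0]
(C,Q): not NE [P1→A gives 8>5]
(C,R): not NE [P1→B gives 9>3; P2→Q gives 7>4]
(C,S): not NE [P2→Q gives 7>3]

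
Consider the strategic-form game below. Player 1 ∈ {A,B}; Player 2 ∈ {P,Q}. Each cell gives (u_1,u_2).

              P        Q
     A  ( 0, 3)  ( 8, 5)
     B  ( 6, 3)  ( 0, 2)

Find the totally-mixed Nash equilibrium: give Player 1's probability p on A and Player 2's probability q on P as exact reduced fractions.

(p,q) = (1/3, 4/7)

P1 indiff ⇒ q·0+(1-q)·8 = q·6+(1-q)·0 ⇒ q(-6) = (1-q)(-8) ⇒ q = 4/7
P2 indiff ⇒ p·3+(1-p)·3 = p·5+(1-p)·2 ⇒ p(-2) = (1-p)(-1) ⇒ p = 1/3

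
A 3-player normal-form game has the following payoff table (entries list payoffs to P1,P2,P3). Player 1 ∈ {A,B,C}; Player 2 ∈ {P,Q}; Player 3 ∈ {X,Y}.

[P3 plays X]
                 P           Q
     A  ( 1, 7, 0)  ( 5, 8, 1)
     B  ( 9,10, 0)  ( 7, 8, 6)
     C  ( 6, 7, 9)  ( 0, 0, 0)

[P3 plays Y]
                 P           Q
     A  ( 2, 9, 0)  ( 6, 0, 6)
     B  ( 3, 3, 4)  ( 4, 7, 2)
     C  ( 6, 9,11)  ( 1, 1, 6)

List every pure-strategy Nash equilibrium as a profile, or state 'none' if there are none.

PSNE = {(C,P,Y)}

(A,P,X): not NE [P1→B gives 9>1; P2→Q gives 8>7]
(A,P,Y): not NE [P1→C gives 6>2]
(A,Q,X): not NE [P1→B gives 7>5; P3→Y gives 6>1]
(A,Q,Y): not NE [P2→P gives 9>0]
(B,P,X): not NE [P3→Y gives 4>0]
(B,P,Y): not NE [P1→C gives 6>3; P2→Q gives 7>3]
(B,Q,X): not NE [P2→P gives 10>8]
(B,Q,Y): not NE [P1→A gives 6>4; P3→X gives 6>2]
(C,P,X): not NE [P1→B gives 9>6; P3→Y gives 11>9]
(C,P,Y): NE
(C,Q,X): not NE [P1→B gives 7>0; P2→P gives 7>0; P3→Y gives 6>0]
(C,Q,Y): not NE [P1→A gives 6>1; P2→P gives 9>1]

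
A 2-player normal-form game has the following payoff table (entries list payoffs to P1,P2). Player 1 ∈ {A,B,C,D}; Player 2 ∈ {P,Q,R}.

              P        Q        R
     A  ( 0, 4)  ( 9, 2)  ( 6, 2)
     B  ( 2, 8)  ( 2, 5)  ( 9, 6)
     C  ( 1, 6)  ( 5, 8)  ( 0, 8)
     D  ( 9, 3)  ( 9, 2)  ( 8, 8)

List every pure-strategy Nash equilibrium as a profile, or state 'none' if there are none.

PSNE: ∅

(A,P): not NE [P1→D gives 9>0]
(A,Q): not NE [P2→P gives 4>2]
(A,R): not NE [P1→B gives 9>6; P2→P gives 4>2]
(B,P): not NE [P1→D gives 9>2]
(B,Q): not NE [P1→D gives 9>2; P2→P gives 8>5]
(B,R): not NE [P2→P gives 8>6]
(C,P): not NE [P1→D gives 9>1; P2→R gives 8>6]
(C,Q): not NE [P1→D gives 9>5]
(C,R): not NE [P1→B gives 9>0]
(D,P): not NE [P2→R gives 8>3]
(D,Q): not NE [P2→R gives 8>2]
(D,R): not NE [P1→B gives 9>8]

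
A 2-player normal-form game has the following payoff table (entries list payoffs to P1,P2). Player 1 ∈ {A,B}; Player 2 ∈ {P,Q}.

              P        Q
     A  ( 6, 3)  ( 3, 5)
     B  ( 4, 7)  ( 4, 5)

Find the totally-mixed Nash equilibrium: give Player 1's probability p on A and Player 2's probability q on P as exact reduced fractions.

P1 indiff ⇒ q·6+(1-q)·3 = q·4+(1-q)·4 ⇒ q(2) = (1-q)(1) ⇒ q = 1/3
P2 indiff ⇒ p·3+(1-p)·7 = p·5+(1-p)·5 ⇒ p(-2) = (1-p)(-2) ⇒ p = 1/2

P1 mixes 1/2 on A; P2 mixes 1/3 on P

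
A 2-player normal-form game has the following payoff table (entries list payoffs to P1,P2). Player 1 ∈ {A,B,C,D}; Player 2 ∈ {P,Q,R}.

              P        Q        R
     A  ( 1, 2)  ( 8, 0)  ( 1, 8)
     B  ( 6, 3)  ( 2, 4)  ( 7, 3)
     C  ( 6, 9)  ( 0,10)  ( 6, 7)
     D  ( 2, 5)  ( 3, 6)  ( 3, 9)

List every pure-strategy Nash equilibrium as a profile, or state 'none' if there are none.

(A,P): not NE [P1→C gives 6>1; P2→R gives 8>2]
(A,Q): not NE [P2→R gives 8>0]
(A,R): not NE [P1→B gives 7>1]
(B,P): not NE [P2→Q gives 4>3]
(B,Q): not NE [P1→A gives 8>2]
(B,R): not NE [P2→Q gives 4>3]
(C,P): not NE [P2→Q gives 10>9]
(C,Q): not NE [P1→A gives 8>0]
(C,R): not NE [P1→B gives 7>6; P2→Q gives 10>7]
(D,P): not NE [P1→C gives 6>2; P2→R gives 9>5]
(D,Q): not NE [P1→A gives 8>3; P2→R gives 9>6]
(D,R): not NE [P1→B gives 7>3]

Equilibria: none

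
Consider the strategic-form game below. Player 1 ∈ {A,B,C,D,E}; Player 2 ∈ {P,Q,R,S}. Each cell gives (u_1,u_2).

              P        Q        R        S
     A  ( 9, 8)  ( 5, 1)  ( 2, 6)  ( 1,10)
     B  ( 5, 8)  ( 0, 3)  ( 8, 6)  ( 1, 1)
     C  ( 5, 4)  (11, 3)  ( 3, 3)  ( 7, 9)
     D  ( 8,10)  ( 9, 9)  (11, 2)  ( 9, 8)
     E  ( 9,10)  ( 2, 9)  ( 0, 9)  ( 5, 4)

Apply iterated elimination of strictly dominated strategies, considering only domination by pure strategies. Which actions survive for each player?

Survivors P1:{A,D,E} P2:{P,S}

P1 drop B (D beats it: P:8>5 Q:9>0 R:11>8 S:9>1)
P2 drop Q (P beats it: A:8>1 C:4>3 D:10>9 E:10>9)
P1 drop C (D beats it: P:8>5 R:11>3 S:9>7)
P2 drop R (P beats it: A:8>6 D:10>2 E:10>9)
P1→{A,D,E} P2→{P,S}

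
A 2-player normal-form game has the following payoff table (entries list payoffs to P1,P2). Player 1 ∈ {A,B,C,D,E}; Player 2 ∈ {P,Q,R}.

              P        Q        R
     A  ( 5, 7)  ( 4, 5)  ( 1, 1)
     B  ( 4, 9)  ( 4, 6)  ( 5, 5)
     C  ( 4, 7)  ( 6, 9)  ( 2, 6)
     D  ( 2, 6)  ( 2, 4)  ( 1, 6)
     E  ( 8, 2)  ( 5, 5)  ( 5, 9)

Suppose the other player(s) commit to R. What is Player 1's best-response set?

P1 best: {B,E}

u_1(A vs R) = 1
u_1(B vs R) = 5
u_1(C vs R) = 2
u_1(D vs R) = 1
u_1(E vs R) = 5
max payoff 5 at {B,E}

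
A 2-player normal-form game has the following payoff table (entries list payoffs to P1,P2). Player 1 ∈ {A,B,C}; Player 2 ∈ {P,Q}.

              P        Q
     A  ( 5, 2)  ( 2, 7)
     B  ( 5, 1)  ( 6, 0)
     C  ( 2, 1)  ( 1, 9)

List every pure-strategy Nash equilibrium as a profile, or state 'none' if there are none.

(A,P): not NE [P2→Q gives 7>2]
(A,Q): not NE [P1→B gives 6>2]
(B,P): NE
(B,Q): not NE [P2→P gives 1>0]
(C,P): not NE [P1→B gives 5>2; P2→Q gives 9>1]
(C,Q): not NE [P1→B gives 6>1]

PSNE = {(B,P)}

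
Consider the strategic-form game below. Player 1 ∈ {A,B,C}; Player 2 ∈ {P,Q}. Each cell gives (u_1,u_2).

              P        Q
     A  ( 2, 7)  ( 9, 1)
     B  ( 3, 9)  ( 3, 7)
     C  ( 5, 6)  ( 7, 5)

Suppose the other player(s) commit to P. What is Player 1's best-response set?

BR_1 = {C}

u_1(A vs P) = 2
u_1(B vs P) = 3
u_1(C vs P) = 5
max payoff 5 at {C}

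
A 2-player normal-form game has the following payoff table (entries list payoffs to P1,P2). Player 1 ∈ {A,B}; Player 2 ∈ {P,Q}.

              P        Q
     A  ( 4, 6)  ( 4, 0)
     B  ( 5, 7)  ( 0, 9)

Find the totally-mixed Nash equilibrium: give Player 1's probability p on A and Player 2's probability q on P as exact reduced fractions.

p=1/4, q=4/5

P1 indiff ⇒ q·4+(1-q)·4 = q·5+(1-q)·0 ⇒ q(-1) = (1-q)(-4) ⇒ q = 4/5
P2 indiff ⇒ p·6+(1-p)·7 = p·0+(1-p)·9 ⇒ p(6) = (1-p)(2) ⇒ p = 1/4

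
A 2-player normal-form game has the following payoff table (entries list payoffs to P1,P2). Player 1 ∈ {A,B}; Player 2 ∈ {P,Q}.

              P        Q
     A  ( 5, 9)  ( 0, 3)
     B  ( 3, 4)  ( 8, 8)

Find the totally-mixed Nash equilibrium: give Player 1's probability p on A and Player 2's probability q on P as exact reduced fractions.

P1 indiff ⇒ q·5+(1-q)·0 = q·3+(1-q)·8 ⇒ q(2) = (1-q)(8) ⇒ q = 4/5
P2 indiff ⇒ p·9+(1-p)·4 = p·3+(1-p)·8 ⇒ p(6) = (1-p)(4) ⇒ p = 2/5

p=2/5, q=4/5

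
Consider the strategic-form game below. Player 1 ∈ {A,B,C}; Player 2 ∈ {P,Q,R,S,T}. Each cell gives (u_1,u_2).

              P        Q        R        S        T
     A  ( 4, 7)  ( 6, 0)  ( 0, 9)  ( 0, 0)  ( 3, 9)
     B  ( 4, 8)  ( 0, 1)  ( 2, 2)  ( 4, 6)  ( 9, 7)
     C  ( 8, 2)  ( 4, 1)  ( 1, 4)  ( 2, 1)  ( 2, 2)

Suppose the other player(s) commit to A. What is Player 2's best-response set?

argmax u_2 = {R,T}

u_2(P vs A) = 7
u_2(Q vs A) = 0
u_2(R vs A) = 9
u_2(S vs A) = 0
u_2(T vs A) = 9
max payoff 9 at {R,T}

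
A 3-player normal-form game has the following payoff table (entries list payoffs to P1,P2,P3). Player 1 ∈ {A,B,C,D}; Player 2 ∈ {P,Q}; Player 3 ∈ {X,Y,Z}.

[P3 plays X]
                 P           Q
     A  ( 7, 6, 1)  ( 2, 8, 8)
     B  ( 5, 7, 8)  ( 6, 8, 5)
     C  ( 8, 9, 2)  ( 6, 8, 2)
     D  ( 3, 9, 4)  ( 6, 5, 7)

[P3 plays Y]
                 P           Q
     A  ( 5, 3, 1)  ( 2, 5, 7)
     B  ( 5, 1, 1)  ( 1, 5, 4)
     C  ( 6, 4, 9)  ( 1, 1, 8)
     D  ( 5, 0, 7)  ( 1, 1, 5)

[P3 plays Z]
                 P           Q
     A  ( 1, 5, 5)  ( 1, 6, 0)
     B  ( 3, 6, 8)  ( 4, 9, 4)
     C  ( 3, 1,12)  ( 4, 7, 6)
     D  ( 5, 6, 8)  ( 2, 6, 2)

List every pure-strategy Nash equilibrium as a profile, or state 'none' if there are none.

(A,P,X): not NE [P1→C gives 8>7; P2→Q gives 8>6; P3→Z gives 5>1]
(A,P,Y): not NE [P1→C gives 6>5; P2→Q gives 5>3; P3→Z gives 5>1]
(A,P,Z): not NE [P1→D gives 5>1; P2→Q gives 6>5]
(A,Q,X): not NE [P1→D gives 6>2]
(A,Q,Y): not NE [P3→X gives 8>7]
(A,Q,Z): not NE [P1→C gives 4>1; P3→X gives 8>0]
(B,P,X): not NE [P1→C gives 8>5; P2→Q gives 8>7]
(B,P,Y): not NE [P1→C gives 6>5; P2→Q gives 5>1; P3→Z gives 8>1]
(B,P,Z): not NE [P1→D gives 5>3; P2→Q gives 9>6]
(B,Q,X): NE
(B,Q,Y): not NE [P1→A gives 2>1; P3→X gives 5>4]
(B,Q,Z): not NE [P3→X gives 5>4]
(C,P,X): not NE [P3→Z gives 12>2]
(C,P,Y): not NE [P3→Z gives 12>9]
(C,P,Z): not NE [P1→D gives 5>3; P2→Q gives 7>1]
(C,Q,X): not NE [P2→P gives 9>8; P3→Y gives 8>2]
(C,Q,Y): not NE [P1→A gives 2>1; P2→P gives 4>1]
(C,Q,Z): not NE [P3→Y gives 8>6]
(D,P,X): not NE [P1→C gives 8>3; P3→Z gives 8>4]
(D,P,Y): not NE [P1→C gives 6>5; P2→Q gives 1>0; P3→Z gives 8>7]
(D,P,Z): NE
(D,Q,X): not NE [P2→P gives 9>5]
(D,Q,Y): not NE [P1→A gives 2>1; P3→X gives 7>5]
(D,Q,Z): not NE [P1→C gives 4>2; P3→X gives 7>2]

PSNE = {(B,Q,X), (D,P,Z)}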